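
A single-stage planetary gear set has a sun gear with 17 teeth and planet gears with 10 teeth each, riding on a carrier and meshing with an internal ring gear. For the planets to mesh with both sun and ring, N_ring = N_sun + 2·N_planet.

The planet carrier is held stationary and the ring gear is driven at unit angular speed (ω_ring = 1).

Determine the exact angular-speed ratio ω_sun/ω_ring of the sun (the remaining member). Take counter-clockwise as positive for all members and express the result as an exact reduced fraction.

N_ring = 17 + 2·10 = 37
17(ω_s−ω_c) = −37(ω_r−ω_c),  ω_c=0, ω_r=1
ω_s = 0 − (37/17)(1−0) = -37/17
ω_s/ω_r = -37/17

-37/17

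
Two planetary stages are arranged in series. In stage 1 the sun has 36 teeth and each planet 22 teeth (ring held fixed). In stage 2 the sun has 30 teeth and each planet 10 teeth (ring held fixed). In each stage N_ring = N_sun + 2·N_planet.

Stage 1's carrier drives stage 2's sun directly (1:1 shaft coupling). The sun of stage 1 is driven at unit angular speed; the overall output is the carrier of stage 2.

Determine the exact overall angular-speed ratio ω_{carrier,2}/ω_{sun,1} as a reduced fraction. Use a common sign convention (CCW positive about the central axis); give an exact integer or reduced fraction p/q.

27/232

Stage 1: N_ring = 36 + 2·22 = 80
Stage 1: 36(ω_s−ω_c) = −80(ω_r−ω_c),  ω_r=0, ω_s=1
Stage 1: 36(1−ω_c) = −80(0−ω_c)  ⇒  116ω_c = 36  ⇒  ω_c = 9/29
  ⇒ ω_c¹/ω_s¹ = 9/29
Stage 2: N_ring = 30 + 2·10 = 50
Stage 2: 30(ω_s−ω_c) = −50(ω_r−ω_c),  ω_r=0, ω_s=1
Stage 2: 30(1−ω_c) = −50(0−ω_c)  ⇒  80ω_c = 30  ⇒  ω_c = 3/8
  ⇒ ω_c²/ω_s² = 3/8
Coupling ω_s² = ω_c¹ ⇒ overall = 9/29 × 3/8 = 27/232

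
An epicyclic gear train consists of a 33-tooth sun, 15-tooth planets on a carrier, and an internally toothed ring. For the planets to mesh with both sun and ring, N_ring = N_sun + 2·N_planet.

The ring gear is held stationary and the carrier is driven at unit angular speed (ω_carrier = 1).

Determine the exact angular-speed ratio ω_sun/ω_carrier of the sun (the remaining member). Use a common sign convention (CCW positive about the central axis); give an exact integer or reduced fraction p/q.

32/11

N_ring = 33 + 2·15 = 63
33(ω_s−ω_c) = −63(ω_r−ω_c),  ω_r=0, ω_c=1
ω_s = 1 − (63/33)(0−1) = 32/11
ω_s/ω_c = 32/11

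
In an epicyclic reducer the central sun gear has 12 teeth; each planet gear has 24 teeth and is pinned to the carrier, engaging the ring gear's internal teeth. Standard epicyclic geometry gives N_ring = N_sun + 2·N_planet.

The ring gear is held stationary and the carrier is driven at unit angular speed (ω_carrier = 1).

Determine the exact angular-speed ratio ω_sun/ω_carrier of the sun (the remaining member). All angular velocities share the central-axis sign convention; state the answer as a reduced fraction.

6

N_ring = 12 + 2·24 = 60
12(ω_s−ω_c) = −60(ω_r−ω_c),  ω_r=0, ω_c=1
ω_s = 1 − (60/12)(0−1) = 6
ω_s/ω_c = 6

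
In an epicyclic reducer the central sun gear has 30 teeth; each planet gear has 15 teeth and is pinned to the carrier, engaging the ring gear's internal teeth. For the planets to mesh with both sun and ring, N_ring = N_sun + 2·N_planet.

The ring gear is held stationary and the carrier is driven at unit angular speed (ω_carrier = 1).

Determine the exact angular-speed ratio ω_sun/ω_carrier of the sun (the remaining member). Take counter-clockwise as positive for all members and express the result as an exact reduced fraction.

N_ring = 30 + 2·15 = 60
30(ω_s−ω_c) = −60(ω_r−ω_c),  ω_r=0, ω_c=1
ω_s = 1 − (60/30)(0−1) = 3
ω_s/ω_c = 3

3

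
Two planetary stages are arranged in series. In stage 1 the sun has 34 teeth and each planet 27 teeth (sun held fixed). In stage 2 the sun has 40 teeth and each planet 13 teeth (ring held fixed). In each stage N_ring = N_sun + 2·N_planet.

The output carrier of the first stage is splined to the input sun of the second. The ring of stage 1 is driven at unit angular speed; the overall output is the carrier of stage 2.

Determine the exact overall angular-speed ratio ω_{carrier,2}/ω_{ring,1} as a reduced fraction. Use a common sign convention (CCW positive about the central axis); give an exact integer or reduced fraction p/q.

Stage 1: N_ring = 34 + 2·27 = 88
Stage 1: 34(ω_s−ω_c) = −88(ω_r−ω_c),  ω_s=0, ω_r=1
Stage 1: 34(0−ω_c) = −88(1−ω_c)  ⇒  122ω_c = 88  ⇒  ω_c = 44/61
  ⇒ ω_c¹/ω_r¹ = 44/61
Stage 2: N_ring = 40 + 2·13 = 66
Stage 2: 40(ω_s−ω_c) = −66(ω_r−ω_c),  ω_r=0, ω_s=1
Stage 2: 40(1−ω_c) = −66(0−ω_c)  ⇒  106ω_c = 40  ⇒  ω_c = 20/53
  ⇒ ω_c²/ω_s² = 20/53
Coupling ω_s² = ω_c¹ ⇒ overall = 44/61 × 20/53 = 880/3233

880/3233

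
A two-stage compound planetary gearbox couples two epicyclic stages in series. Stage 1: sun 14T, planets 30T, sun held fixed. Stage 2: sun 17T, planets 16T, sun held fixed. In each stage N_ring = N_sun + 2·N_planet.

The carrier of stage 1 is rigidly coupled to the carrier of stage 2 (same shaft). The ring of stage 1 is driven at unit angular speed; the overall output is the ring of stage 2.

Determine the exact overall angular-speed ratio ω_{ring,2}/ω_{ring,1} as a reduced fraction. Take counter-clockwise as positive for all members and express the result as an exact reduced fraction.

111/98

Stage 1: N_ring = 14 + 2·30 = 74
Stage 1: 14(ω_s−ω_c) = −74(ω_r−ω_c),  ω_s=0, ω_r=1
Stage 1: 14(0−ω_c) = −74(1−ω_c)  ⇒  88ω_c = 74  ⇒  ω_c = 37/44
  ⇒ ω_c¹/ω_r¹ = 37/44
Stage 2: N_ring = 17 + 2·16 = 49
Stage 2: 17(ω_s−ω_c) = −49(ω_r−ω_c),  ω_s=0, ω_c=1
Stage 2: ω_r = 1 − (17/49)(0−1) = 66/49
  ⇒ ω_r²/ω_c² = 66/49
Coupling ω_c² = ω_c¹ ⇒ overall = 37/44 × 66/49 = 111/98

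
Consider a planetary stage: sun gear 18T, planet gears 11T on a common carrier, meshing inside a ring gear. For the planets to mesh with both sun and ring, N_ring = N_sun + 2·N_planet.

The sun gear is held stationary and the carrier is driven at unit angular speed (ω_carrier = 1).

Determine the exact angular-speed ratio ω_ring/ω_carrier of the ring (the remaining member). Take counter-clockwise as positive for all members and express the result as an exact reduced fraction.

N_ring = 18 + 2·11 = 40
18(ω_s−ω_c) = −40(ω_r−ω_c),  ω_s=0, ω_c=1
ω_r = 1 − (18/40)(0−1) = 29/20
ω_r/ω_c = 29/20

29/20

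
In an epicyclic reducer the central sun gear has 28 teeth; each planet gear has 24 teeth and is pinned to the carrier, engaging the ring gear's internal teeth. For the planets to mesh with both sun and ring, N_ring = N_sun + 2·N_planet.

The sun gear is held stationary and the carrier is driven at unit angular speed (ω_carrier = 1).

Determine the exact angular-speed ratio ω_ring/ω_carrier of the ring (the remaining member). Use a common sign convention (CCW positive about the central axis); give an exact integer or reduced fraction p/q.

26/19

N_ring = 28 + 2·24 = 76
28(ω_s−ω_c) = −76(ω_r−ω_c),  ω_s=0, ω_c=1
ω_r = 1 − (28/76)(0−1) = 26/19
ω_r/ω_c = 26/19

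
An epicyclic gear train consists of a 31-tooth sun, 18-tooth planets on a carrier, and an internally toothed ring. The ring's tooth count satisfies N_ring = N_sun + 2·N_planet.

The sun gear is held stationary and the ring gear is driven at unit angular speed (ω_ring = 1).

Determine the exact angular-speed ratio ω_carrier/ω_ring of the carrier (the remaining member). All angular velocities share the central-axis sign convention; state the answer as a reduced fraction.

67/98

N_ring = 31 + 2·18 = 67
31(ω_s−ω_c) = −67(ω_r−ω_c),  ω_s=0, ω_r=1
31(0−ω_c) = −67(1−ω_c)  ⇒  98ω_c = 67  ⇒  ω_c = 67/98
ω_c/ω_r = 67/98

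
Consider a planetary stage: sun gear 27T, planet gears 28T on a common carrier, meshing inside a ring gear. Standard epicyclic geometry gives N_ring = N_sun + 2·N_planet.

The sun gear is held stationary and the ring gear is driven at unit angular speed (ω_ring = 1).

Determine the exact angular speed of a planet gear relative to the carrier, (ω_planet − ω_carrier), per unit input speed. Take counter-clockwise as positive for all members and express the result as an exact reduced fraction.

N_ring = 27 + 2·28 = 83
27(ω_s−ω_c) = −83(ω_r−ω_c),  ω_s=0, ω_r=1
27(0−ω_c) = −83(1−ω_c)  ⇒  110ω_c = 83  ⇒  ω_c = 83/110
sun–planet: 27·(0−83/110) = −28·(ω_p−ω_c)  ⇒  ω_p−ω_c = −(27/28)·(-83/110) = 2241/3080

2241/3080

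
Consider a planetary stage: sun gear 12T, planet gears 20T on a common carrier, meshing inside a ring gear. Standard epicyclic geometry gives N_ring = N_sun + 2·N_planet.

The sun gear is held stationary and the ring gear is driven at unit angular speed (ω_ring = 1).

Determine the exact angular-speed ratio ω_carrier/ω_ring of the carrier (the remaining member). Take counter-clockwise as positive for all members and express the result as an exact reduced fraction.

13/16

N_ring = 12 + 2·20 = 52
12(ω_s−ω_c) = −52(ω_r−ω_c),  ω_s=0, ω_r=1
12(0−ω_c) = −52(1−ω_c)  ⇒  64ω_c = 52  ⇒  ω_c = 13/16
ω_c/ω_r = 13/16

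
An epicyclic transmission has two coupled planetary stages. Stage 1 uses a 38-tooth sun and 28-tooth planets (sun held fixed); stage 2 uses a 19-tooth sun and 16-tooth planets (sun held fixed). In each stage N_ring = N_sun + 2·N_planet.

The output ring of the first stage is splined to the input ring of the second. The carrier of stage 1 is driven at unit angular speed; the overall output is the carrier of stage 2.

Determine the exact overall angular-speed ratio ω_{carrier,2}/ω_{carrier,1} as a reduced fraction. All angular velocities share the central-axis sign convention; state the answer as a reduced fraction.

Stage 1: N_ring = 38 + 2·28 = 94
Stage 1: 38(ω_s−ω_c) = −94(ω_r−ω_c),  ω_s=0, ω_c=1
Stage 1: ω_r = 1 − (38/94)(0−1) = 66/47
  ⇒ ω_r¹/ω_c¹ = 66/47
Stage 2: N_ring = 19 + 2·16 = 51
Stage 2: 19(ω_s−ω_c) = −51(ω_r−ω_c),  ω_s=0, ω_r=1
Stage 2: 19(0−ω_c) = −51(1−ω_c)  ⇒  70ω_c = 51  ⇒  ω_c = 51/70
  ⇒ ω_c²/ω_r² = 51/70
Coupling ω_r² = ω_r¹ ⇒ overall = 66/47 × 51/70 = 1683/1645

1683/1645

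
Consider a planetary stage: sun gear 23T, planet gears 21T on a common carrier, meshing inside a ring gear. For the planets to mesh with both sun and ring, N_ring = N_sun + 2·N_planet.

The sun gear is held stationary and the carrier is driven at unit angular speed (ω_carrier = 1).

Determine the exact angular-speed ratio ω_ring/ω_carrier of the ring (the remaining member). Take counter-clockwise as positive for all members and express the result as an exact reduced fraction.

88/65

N_ring = 23 + 2·21 = 65
23(ω_s−ω_c) = −65(ω_r−ω_c),  ω_s=0, ω_c=1
ω_r = 1 − (23/65)(0−1) = 88/65
ω_r/ω_c = 88/65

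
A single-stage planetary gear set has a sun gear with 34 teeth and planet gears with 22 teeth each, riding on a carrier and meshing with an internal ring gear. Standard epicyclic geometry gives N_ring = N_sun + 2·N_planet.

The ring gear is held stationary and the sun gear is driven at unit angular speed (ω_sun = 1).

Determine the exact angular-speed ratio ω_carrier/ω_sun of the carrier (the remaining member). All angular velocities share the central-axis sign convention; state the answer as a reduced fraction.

N_ring = 34 + 2·22 = 78
34(ω_s−ω_c) = −78(ω_r−ω_c),  ω_r=0, ω_s=1
34(1−ω_c) = −78(0−ω_c)  ⇒  112ω_c = 34  ⇒  ω_c = 17/56
ω_c/ω_s = 17/56

17/56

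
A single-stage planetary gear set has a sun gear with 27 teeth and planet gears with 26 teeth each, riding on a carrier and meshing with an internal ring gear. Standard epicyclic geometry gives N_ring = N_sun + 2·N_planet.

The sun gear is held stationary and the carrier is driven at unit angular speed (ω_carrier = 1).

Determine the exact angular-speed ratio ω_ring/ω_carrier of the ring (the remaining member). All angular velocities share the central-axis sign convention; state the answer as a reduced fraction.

N_ring = 27 + 2·26 = 79
27(ω_s−ω_c) = −79(ω_r−ω_c),  ω_s=0, ω_c=1
ω_r = 1 − (27/79)(0−1) = 106/79
ω_r/ω_c = 106/79

106/79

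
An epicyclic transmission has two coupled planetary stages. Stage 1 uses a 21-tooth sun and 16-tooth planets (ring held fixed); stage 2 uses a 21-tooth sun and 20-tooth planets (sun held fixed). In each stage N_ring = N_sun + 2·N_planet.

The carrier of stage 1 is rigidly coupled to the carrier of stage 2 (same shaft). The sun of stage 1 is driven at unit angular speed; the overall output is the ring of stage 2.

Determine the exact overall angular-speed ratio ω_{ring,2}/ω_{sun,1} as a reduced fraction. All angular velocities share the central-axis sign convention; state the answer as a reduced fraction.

Stage 1: N_ring = 21 + 2·16 = 53
Stage 1: 21(ω_s−ω_c) = −53(ω_r−ω_c),  ω_r=0, ω_s=1
Stage 1: 21(1−ω_c) = −53(0−ω_c)  ⇒  74ω_c = 21  ⇒  ω_c = 21/74
  ⇒ ω_c¹/ω_s¹ = 21/74
Stage 2: N_ring = 21 + 2·20 = 61
Stage 2: 21(ω_s−ω_c) = −61(ω_r−ω_c),  ω_s=0, ω_c=1
Stage 2: ω_r = 1 − (21/61)(0−1) = 82/61
  ⇒ ω_r²/ω_c² = 82/61
Coupling ω_c² = ω_c¹ ⇒ overall = 21/74 × 82/61 = 861/2257

861/2257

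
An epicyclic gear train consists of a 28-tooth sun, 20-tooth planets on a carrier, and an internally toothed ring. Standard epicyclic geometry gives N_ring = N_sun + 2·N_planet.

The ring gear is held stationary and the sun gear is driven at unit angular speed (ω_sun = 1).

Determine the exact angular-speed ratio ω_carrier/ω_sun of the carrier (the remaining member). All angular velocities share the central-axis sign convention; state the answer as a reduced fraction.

7/24

N_ring = 28 + 2·20 = 68
28(ω_s−ω_c) = −68(ω_r−ω_c),  ω_r=0, ω_s=1
28(1−ω_c) = −68(0−ω_c)  ⇒  96ω_c = 28  ⇒  ω_c = 7/24
ω_c/ω_s = 7/24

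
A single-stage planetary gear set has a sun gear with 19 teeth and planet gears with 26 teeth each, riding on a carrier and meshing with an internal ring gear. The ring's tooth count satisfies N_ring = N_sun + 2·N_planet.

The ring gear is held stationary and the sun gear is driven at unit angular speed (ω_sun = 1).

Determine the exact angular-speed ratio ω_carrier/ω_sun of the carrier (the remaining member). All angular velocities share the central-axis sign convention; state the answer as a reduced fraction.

N_ring = 19 + 2·26 = 71
19(ω_s−ω_c) = −71(ω_r−ω_c),  ω_r=0, ω_s=1
19(1−ω_c) = −71(0−ω_c)  ⇒  90ω_c = 19  ⇒  ω_c = 19/90
ω_c/ω_s = 19/90

19/90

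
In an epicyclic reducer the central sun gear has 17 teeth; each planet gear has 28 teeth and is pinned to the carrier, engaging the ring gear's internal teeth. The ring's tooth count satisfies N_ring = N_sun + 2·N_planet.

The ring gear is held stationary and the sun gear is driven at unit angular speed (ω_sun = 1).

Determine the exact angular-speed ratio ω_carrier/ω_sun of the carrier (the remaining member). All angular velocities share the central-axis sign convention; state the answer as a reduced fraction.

N_ring = 17 + 2·28 = 73
17(ω_s−ω_c) = −73(ω_r−ω_c),  ω_r=0, ω_s=1
17(1−ω_c) = −73(0−ω_c)  ⇒  90ω_c = 17  ⇒  ω_c = 17/90
ω_c/ω_s = 17/90

17/90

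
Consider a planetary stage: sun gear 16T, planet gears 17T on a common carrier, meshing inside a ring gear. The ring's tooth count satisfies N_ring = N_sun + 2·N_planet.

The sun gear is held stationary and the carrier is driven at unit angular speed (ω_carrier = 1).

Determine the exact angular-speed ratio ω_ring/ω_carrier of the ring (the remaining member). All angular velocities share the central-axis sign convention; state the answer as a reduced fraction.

33/25

N_ring = 16 + 2·17 = 50
16(ω_s−ω_c) = −50(ω_r−ω_c),  ω_s=0, ω_c=1
ω_r = 1 − (16/50)(0−1) = 33/25
ω_r/ω_c = 33/25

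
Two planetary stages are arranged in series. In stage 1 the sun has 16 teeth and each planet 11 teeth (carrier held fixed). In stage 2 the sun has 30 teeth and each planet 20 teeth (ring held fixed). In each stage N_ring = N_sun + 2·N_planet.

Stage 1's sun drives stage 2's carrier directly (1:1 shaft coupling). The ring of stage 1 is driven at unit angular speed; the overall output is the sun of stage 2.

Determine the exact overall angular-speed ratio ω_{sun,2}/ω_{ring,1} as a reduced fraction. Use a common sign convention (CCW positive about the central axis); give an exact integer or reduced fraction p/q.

-95/12

Stage 1: N_ring = 16 + 2·11 = 38
Stage 1: 16(ω_s−ω_c) = −38(ω_r−ω_c),  ω_c=0, ω_r=1
Stage 1: ω_s = 0 − (38/16)(1−0) = -19/8
  ⇒ ω_s¹/ω_r¹ = -19/8
Stage 2: N_ring = 30 + 2·20 = 70
Stage 2: 30(ω_s−ω_c) = −70(ω_r−ω_c),  ω_r=0, ω_c=1
Stage 2: ω_s = 1 − (70/30)(0−1) = 10/3
  ⇒ ω_s²/ω_c² = 10/3
Coupling ω_c² = ω_s¹ ⇒ overall = -19/8 × 10/3 = -95/12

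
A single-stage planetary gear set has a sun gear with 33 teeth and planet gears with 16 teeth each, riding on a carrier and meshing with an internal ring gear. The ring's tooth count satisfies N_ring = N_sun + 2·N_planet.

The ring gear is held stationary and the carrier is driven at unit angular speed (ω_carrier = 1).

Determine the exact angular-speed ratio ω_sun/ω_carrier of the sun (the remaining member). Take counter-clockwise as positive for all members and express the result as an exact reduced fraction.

98/33

N_ring = 33 + 2·16 = 65
33(ω_s−ω_c) = −65(ω_r−ω_c),  ω_r=0, ω_c=1
ω_s = 1 − (65/33)(0−1) = 98/33
ω_s/ω_c = 98/33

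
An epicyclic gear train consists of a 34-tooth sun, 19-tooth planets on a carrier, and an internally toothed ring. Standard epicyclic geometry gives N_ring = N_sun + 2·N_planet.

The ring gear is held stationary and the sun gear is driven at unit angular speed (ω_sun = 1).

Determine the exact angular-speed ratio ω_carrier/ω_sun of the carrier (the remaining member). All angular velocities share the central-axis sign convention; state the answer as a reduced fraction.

N_ring = 34 + 2·19 = 72
34(ω_s−ω_c) = −72(ω_r−ω_c),  ω_r=0, ω_s=1
34(1−ω_c) = −72(0−ω_c)  ⇒  106ω_c = 34  ⇒  ω_c = 17/53
ω_c/ω_s = 17/53

17/53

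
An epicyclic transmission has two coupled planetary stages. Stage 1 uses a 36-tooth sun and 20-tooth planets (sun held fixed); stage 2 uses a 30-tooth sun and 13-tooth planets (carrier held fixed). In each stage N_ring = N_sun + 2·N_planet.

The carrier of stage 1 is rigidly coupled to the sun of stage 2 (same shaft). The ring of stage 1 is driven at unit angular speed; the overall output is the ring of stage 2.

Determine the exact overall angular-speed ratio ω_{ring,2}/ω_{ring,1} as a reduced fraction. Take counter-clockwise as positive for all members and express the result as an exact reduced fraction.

Stage 1: N_ring = 36 + 2·20 = 76
Stage 1: 36(ω_s−ω_c) = −76(ω_r−ω_c),  ω_s=0, ω_r=1
Stage 1: 36(0−ω_c) = −76(1−ω_c)  ⇒  112ω_c = 76  ⇒  ω_c = 19/28
  ⇒ ω_c¹/ω_r¹ = 19/28
Stage 2: N_ring = 30 + 2·13 = 56
Stage 2: 30(ω_s−ω_c) = −56(ω_r−ω_c),  ω_c=0, ω_s=1
Stage 2: ω_r = 0 − (30/56)(1−0) = -15/28
  ⇒ ω_r²/ω_s² = -15/28
Coupling ω_s² = ω_c¹ ⇒ overall = 19/28 × -15/28 = -285/784

-285/784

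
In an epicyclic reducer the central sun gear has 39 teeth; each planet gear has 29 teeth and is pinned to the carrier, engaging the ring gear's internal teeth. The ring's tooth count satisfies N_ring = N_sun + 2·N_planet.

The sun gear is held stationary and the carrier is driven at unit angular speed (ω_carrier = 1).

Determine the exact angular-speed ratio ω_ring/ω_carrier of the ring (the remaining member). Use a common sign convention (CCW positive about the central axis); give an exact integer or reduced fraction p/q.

N_ring = 39 + 2·29 = 97
39(ω_s−ω_c) = −97(ω_r−ω_c),  ω_s=0, ω_c=1
ω_r = 1 − (39/97)(0−1) = 136/97
ω_r/ω_c = 136/97

136/97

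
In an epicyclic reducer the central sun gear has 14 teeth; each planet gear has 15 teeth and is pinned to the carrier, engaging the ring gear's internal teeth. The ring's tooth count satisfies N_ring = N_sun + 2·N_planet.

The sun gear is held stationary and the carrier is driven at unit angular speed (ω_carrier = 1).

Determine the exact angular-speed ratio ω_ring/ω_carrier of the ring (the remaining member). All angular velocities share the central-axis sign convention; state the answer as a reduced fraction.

N_ring = 14 + 2·15 = 44
14(ω_s−ω_c) = −44(ω_r−ω_c),  ω_s=0, ω_c=1
ω_r = 1 − (14/44)(0−1) = 29/22
ω_r/ω_c = 29/22

29/22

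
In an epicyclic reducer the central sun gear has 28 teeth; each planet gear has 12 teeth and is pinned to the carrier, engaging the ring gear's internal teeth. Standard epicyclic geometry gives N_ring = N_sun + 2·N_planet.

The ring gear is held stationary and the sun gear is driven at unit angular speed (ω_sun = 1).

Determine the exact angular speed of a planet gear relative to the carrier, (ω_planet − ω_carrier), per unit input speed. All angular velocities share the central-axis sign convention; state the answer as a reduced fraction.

-91/60

N_ring = 28 + 2·12 = 52
28(ω_s−ω_c) = −52(ω_r−ω_c),  ω_r=0, ω_s=1
28(1−ω_c) = −52(0−ω_c)  ⇒  80ω_c = 28  ⇒  ω_c = 7/20
sun–planet: 28·(1−7/20) = −12·(ω_p−ω_c)  ⇒  ω_p−ω_c = −(28/12)·(13/20) = -91/60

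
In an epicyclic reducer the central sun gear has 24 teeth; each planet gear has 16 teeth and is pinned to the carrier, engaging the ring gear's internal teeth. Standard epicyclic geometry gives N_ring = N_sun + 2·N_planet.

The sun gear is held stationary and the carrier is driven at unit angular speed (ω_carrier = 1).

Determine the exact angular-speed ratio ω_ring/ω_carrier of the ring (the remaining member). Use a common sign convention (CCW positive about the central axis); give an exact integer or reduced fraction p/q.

N_ring = 24 + 2·16 = 56
24(ω_s−ω_c) = −56(ω_r−ω_c),  ω_s=0, ω_c=1
ω_r = 1 − (24/56)(0−1) = 10/7
ω_r/ω_c = 10/7

10/7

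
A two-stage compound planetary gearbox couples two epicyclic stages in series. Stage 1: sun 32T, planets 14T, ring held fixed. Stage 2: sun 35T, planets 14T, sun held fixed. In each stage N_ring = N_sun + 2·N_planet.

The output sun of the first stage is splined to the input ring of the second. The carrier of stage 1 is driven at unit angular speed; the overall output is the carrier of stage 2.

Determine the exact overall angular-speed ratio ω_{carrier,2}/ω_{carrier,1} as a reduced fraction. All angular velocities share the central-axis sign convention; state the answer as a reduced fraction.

207/112

Stage 1: N_ring = 32 + 2·14 = 60
Stage 1: 32(ω_s−ω_c) = −60(ω_r−ω_c),  ω_r=0, ω_c=1
Stage 1: ω_s = 1 − (60/32)(0−1) = 23/8
  ⇒ ω_s¹/ω_c¹ = 23/8
Stage 2: N_ring = 35 + 2·14 = 63
Stage 2: 35(ω_s−ω_c) = −63(ω_r−ω_c),  ω_s=0, ω_r=1
Stage 2: 35(0−ω_c) = −63(1−ω_c)  ⇒  98ω_c = 63  ⇒  ω_c = 9/14
  ⇒ ω_c²/ω_r² = 9/14
Coupling ω_r² = ω_s¹ ⇒ overall = 23/8 × 9/14 = 207/112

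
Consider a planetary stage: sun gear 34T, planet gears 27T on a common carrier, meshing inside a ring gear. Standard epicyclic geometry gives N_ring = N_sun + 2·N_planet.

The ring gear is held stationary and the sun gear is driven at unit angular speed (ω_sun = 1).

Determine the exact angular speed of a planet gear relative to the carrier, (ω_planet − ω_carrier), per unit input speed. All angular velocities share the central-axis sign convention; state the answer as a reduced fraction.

-1496/1647

N_ring = 34 + 2·27 = 88
34(ω_s−ω_c) = −88(ω_r−ω_c),  ω_r=0, ω_s=1
34(1−ω_c) = −88(0−ω_c)  ⇒  122ω_c = 34  ⇒  ω_c = 17/61
sun–planet: 34·(1−17/61) = −27·(ω_p−ω_c)  ⇒  ω_p−ω_c = −(34/27)·(44/61) = -1496/1647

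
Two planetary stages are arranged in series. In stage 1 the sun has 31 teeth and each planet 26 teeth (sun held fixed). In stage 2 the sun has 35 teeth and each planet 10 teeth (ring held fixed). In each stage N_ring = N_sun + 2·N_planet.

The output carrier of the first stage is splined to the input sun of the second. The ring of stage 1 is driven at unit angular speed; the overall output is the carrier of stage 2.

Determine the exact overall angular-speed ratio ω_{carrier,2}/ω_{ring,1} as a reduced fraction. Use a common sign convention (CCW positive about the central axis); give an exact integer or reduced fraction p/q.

581/2052

Stage 1: N_ring = 31 + 2·26 = 83
Stage 1: 31(ω_s−ω_c) = −83(ω_r−ω_c),  ω_s=0, ω_r=1
Stage 1: 31(0−ω_c) = −83(1−ω_c)  ⇒  114ω_c = 83  ⇒  ω_c = 83/114
  ⇒ ω_c¹/ω_r¹ = 83/114
Stage 2: N_ring = 35 + 2·10 = 55
Stage 2: 35(ω_s−ω_c) = −55(ω_r−ω_c),  ω_r=0, ω_s=1
Stage 2: 35(1−ω_c) = −55(0−ω_c)  ⇒  90ω_c = 35  ⇒  ω_c = 7/18
  ⇒ ω_c²/ω_s² = 7/18
Coupling ω_s² = ω_c¹ ⇒ overall = 83/114 × 7/18 = 581/2052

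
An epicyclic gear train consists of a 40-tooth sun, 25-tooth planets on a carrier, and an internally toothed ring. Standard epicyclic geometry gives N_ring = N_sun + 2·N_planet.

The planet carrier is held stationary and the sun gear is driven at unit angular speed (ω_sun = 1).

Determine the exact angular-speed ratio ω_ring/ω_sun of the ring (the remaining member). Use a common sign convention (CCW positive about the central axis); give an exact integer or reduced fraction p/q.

N_ring = 40 + 2·25 = 90
40(ω_s−ω_c) = −90(ω_r−ω_c),  ω_c=0, ω_s=1
ω_r = 0 − (40/90)(1−0) = -4/9
ω_r/ω_s = -4/9

-4/9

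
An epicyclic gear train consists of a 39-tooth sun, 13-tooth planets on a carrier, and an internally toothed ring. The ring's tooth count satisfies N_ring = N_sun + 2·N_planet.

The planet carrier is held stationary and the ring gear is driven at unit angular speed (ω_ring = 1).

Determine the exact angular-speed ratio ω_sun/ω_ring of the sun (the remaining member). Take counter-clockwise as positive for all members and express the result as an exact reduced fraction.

-5/3

N_ring = 39 + 2·13 = 65
39(ω_s−ω_c) = −65(ω_r−ω_c),  ω_c=0, ω_r=1
ω_s = 0 − (65/39)(1−0) = -5/3
ω_s/ω_r = -5/3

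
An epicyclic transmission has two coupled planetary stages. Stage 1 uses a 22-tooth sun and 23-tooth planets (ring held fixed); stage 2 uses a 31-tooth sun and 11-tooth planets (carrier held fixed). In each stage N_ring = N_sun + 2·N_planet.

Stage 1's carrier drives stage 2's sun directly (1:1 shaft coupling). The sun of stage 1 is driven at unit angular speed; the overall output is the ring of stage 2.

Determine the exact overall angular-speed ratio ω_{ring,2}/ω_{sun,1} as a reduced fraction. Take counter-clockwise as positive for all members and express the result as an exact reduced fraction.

Stage 1: N_ring = 22 + 2·23 = 68
Stage 1: 22(ω_s−ω_c) = −68(ω_r−ω_c),  ω_r=0, ω_s=1
Stage 1: 22(1−ω_c) = −68(0−ω_c)  ⇒  90ω_c = 22  ⇒  ω_c = 11/45
  ⇒ ω_c¹/ω_s¹ = 11/45
Stage 2: N_ring = 31 + 2·11 = 53
Stage 2: 31(ω_s−ω_c) = −53(ω_r−ω_c),  ω_c=0, ω_s=1
Stage 2: ω_r = 0 − (31/53)(1−0) = -31/53
  ⇒ ω_r²/ω_s² = -31/53
Coupling ω_s² = ω_c¹ ⇒ overall = 11/45 × -31/53 = -341/2385

-341/2385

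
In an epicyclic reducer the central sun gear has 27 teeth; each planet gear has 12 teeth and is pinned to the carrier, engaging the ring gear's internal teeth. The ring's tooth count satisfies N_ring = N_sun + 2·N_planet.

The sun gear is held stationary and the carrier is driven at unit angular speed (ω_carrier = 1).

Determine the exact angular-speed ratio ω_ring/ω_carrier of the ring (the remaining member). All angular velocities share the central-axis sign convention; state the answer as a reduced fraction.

26/17

N_ring = 27 + 2·12 = 51
27(ω_s−ω_c) = −51(ω_r−ω_c),  ω_s=0, ω_c=1
ω_r = 1 − (27/51)(0−1) = 26/17
ω_r/ω_c = 26/17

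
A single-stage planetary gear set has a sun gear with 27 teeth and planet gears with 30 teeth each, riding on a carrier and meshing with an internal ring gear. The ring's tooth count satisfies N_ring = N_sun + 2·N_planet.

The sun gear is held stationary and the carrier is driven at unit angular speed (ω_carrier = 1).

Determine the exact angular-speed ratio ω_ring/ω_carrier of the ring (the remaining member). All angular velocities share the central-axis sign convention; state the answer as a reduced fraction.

38/29

N_ring = 27 + 2·30 = 87
27(ω_s−ω_c) = −87(ω_r−ω_c),  ω_s=0, ω_c=1
ω_r = 1 − (27/87)(0−1) = 38/29
ω_r/ω_c = 38/29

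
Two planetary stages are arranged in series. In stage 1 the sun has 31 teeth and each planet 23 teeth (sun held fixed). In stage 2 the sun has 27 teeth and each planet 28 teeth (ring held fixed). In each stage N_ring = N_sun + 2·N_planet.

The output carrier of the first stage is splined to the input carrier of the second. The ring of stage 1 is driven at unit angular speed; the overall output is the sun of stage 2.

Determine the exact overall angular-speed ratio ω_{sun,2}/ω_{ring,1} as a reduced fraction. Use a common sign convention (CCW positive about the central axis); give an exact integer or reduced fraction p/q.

Stage 1: N_ring = 31 + 2·23 = 77
Stage 1: 31(ω_s−ω_c) = −77(ω_r−ω_c),  ω_s=0, ω_r=1
Stage 1: 31(0−ω_c) = −77(1−ω_c)  ⇒  108ω_c = 77  ⇒  ω_c = 77/108
  ⇒ ω_c¹/ω_r¹ = 77/108
Stage 2: N_ring = 27 + 2·28 = 83
Stage 2: 27(ω_s−ω_c) = −83(ω_r−ω_c),  ω_r=0, ω_c=1
Stage 2: ω_s = 1 − (83/27)(0−1) = 110/27
  ⇒ ω_s²/ω_c² = 110/27
Coupling ω_c² = ω_c¹ ⇒ overall = 77/108 × 110/27 = 4235/1458

4235/1458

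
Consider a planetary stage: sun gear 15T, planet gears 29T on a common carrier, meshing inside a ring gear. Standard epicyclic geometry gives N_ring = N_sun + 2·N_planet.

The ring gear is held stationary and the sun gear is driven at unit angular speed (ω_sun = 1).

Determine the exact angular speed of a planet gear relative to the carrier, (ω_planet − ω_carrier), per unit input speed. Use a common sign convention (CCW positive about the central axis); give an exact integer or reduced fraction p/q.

N_ring = 15 + 2·29 = 73
15(ω_s−ω_c) = −73(ω_r−ω_c),  ω_r=0, ω_s=1
15(1−ω_c) = −73(0−ω_c)  ⇒  88ω_c = 15  ⇒  ω_c = 15/88
sun–planet: 15·(1−15/88) = −29·(ω_p−ω_c)  ⇒  ω_p−ω_c = −(15/29)·(73/88) = -1095/2552

-1095/2552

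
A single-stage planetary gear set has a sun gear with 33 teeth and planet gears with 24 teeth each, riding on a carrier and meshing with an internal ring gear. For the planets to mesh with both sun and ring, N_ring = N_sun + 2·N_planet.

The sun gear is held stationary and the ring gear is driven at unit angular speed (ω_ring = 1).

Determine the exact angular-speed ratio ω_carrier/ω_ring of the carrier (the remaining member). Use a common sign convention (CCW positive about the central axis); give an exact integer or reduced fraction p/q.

27/38

N_ring = 33 + 2·24 = 81
33(ω_s−ω_c) = −81(ω_r−ω_c),  ω_s=0, ω_r=1
33(0−ω_c) = −81(1−ω_c)  ⇒  114ω_c = 81  ⇒  ω_c = 27/38
ω_c/ω_r = 27/38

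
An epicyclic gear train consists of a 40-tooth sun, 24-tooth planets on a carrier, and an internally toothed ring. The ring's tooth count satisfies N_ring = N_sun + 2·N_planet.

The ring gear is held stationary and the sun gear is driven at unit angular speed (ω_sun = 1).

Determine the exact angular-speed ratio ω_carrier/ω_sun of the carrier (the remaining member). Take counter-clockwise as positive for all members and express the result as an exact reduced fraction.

N_ring = 40 + 2·24 = 88
40(ω_s−ω_c) = −88(ω_r−ω_c),  ω_r=0, ω_s=1
40(1−ω_c) = −88(0−ω_c)  ⇒  128ω_c = 40  ⇒  ω_c = 5/16
ω_c/ω_s = 5/16

5/16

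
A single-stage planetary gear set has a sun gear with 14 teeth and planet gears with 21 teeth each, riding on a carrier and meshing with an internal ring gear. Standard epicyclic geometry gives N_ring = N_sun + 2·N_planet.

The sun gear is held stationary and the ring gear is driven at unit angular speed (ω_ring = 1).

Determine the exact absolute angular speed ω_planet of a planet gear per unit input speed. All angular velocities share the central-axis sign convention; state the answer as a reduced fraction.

4/3

N_ring = 14 + 2·21 = 56
14(ω_s−ω_c) = −56(ω_r−ω_c),  ω_s=0, ω_r=1
14(0−ω_c) = −56(1−ω_c)  ⇒  70ω_c = 56  ⇒  ω_c = 4/5
sun–planet: 14·(0−4/5) = −21·(ω_p−ω_c)  ⇒  ω_p−ω_c = −(14/21)·(-4/5) = 8/15
ω_p = 4/5 + 8/15 = 4/3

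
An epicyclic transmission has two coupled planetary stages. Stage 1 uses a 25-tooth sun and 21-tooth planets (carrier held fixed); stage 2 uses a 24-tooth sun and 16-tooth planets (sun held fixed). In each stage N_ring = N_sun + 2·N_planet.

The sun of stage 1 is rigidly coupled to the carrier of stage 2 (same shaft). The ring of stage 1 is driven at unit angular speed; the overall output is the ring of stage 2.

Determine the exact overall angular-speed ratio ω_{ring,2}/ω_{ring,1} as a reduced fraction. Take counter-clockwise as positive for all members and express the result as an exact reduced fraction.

Stage 1: N_ring = 25 + 2·21 = 67
Stage 1: 25(ω_s−ω_c) = −67(ω_r−ω_c),  ω_c=0, ω_r=1
Stage 1: ω_s = 0 − (67/25)(1−0) = -67/25
  ⇒ ω_s¹/ω_r¹ = -67/25
Stage 2: N_ring = 24 + 2·16 = 56
Stage 2: 24(ω_s−ω_c) = −56(ω_r−ω_c),  ω_s=0, ω_c=1
Stage 2: ω_r = 1 − (24/56)(0−1) = 10/7
  ⇒ ω_r²/ω_c² = 10/7
Coupling ω_c² = ω_s¹ ⇒ overall = -67/25 × 10/7 = -134/35

-134/35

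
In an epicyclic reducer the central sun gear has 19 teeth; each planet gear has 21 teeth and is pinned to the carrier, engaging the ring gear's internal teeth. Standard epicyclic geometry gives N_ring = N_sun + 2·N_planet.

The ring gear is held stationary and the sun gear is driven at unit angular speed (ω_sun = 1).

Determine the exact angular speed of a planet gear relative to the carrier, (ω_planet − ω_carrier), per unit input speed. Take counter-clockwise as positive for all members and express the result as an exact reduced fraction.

-1159/1680

N_ring = 19 + 2·21 = 61
19(ω_s−ω_c) = −61(ω_r−ω_c),  ω_r=0, ω_s=1
19(1−ω_c) = −61(0−ω_c)  ⇒  80ω_c = 19  ⇒  ω_c = 19/80
sun–planet: 19·(1−19/80) = −21·(ω_p−ω_c)  ⇒  ω_p−ω_c = −(19/21)·(61/80) = -1159/1680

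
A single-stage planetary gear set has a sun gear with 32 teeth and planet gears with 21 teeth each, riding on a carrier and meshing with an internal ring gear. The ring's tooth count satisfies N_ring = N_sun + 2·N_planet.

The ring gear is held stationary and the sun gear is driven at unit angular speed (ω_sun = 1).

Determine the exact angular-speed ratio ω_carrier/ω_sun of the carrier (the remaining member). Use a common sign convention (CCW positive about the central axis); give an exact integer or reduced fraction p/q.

N_ring = 32 + 2·21 = 74
32(ω_s−ω_c) = −74(ω_r−ω_c),  ω_r=0, ω_s=1
32(1−ω_c) = −74(0−ω_c)  ⇒  106ω_c = 32  ⇒  ω_c = 16/53
ω_c/ω_s = 16/53

16/53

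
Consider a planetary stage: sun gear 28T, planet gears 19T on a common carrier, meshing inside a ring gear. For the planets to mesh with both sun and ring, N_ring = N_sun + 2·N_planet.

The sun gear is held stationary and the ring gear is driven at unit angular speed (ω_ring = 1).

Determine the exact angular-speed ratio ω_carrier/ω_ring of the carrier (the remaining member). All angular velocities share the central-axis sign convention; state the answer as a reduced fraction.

33/47

N_ring = 28 + 2·19 = 66
28(ω_s−ω_c) = −66(ω_r−ω_c),  ω_s=0, ω_r=1
28(0−ω_c) = −66(1−ω_c)  ⇒  94ω_c = 66  ⇒  ω_c = 33/47
ω_c/ω_r = 33/47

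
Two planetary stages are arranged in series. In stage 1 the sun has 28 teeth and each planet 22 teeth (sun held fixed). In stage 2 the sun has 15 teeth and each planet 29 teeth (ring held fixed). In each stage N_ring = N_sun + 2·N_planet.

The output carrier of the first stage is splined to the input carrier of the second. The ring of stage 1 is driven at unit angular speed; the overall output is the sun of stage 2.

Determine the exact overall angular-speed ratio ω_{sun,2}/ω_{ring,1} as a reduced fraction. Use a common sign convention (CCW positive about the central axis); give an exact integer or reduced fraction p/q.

528/125

Stage 1: N_ring = 28 + 2·22 = 72
Stage 1: 28(ω_s−ω_c) = −72(ω_r−ω_c),  ω_s=0, ω_r=1
Stage 1: 28(0−ω_c) = −72(1−ω_c)  ⇒  100ω_c = 72  ⇒  ω_c = 18/25
  ⇒ ω_c¹/ω_r¹ = 18/25
Stage 2: N_ring = 15 + 2·29 = 73
Stage 2: 15(ω_s−ω_c) = −73(ω_r−ω_c),  ω_r=0, ω_c=1
Stage 2: ω_s = 1 − (73/15)(0−1) = 88/15
  ⇒ ω_s²/ω_c² = 88/15
Coupling ω_c² = ω_c¹ ⇒ overall = 18/25 × 88/15 = 528/125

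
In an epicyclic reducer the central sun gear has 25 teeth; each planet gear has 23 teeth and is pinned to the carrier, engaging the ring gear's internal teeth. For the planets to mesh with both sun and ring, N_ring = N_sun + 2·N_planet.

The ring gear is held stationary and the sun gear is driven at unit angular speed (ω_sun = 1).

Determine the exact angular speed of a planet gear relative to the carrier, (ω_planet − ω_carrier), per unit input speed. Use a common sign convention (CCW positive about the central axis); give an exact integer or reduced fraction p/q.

N_ring = 25 + 2·23 = 71
25(ω_s−ω_c) = −71(ω_r−ω_c),  ω_r=0, ω_s=1
25(1−ω_c) = −71(0−ω_c)  ⇒  96ω_c = 25  ⇒  ω_c = 25/96
sun–planet: 25·(1−25/96) = −23·(ω_p−ω_c)  ⇒  ω_p−ω_c = −(25/23)·(71/96) = -1775/2208

-1775/2208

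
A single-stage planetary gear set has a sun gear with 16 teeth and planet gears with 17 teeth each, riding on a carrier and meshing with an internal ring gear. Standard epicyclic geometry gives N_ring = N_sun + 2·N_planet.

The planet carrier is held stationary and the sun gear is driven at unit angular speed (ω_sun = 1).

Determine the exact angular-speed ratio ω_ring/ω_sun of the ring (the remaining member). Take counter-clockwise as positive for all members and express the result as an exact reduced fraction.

-8/25

N_ring = 16 + 2·17 = 50
16(ω_s−ω_c) = −50(ω_r−ω_c),  ω_c=0, ω_s=1
ω_r = 0 − (16/50)(1−0) = -8/25
ω_r/ω_s = -8/25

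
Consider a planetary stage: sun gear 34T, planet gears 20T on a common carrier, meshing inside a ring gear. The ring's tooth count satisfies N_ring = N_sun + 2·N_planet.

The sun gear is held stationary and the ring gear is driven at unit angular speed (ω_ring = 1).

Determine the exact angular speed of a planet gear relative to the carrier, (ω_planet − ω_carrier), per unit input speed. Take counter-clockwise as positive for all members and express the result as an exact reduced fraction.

629/540

N_ring = 34 + 2·20 = 74
34(ω_s−ω_c) = −74(ω_r−ω_c),  ω_s=0, ω_r=1
34(0−ω_c) = −74(1−ω_c)  ⇒  108ω_c = 74  ⇒  ω_c = 37/54
sun–planet: 34·(0−37/54) = −20·(ω_p−ω_c)  ⇒  ω_p−ω_c = −(34/20)·(-37/54) = 629/540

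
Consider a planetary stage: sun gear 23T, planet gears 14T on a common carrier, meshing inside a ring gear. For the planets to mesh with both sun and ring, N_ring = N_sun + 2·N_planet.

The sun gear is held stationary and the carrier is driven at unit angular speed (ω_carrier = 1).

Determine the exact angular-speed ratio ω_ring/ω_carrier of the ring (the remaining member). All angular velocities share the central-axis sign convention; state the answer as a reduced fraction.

74/51

N_ring = 23 + 2·14 = 51
23(ω_s−ω_c) = −51(ω_r−ω_c),  ω_s=0, ω_c=1
ω_r = 1 − (23/51)(0−1) = 74/51
ω_r/ω_c = 74/51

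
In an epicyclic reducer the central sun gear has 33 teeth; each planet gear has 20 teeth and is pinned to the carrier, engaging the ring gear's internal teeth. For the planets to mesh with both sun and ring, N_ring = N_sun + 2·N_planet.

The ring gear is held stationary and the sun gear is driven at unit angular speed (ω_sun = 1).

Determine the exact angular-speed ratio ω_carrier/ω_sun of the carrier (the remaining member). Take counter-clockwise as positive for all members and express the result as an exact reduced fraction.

33/106

N_ring = 33 + 2·20 = 73
33(ω_s−ω_c) = −73(ω_r−ω_c),  ω_r=0, ω_s=1
33(1−ω_c) = −73(0−ω_c)  ⇒  106ω_c = 33  ⇒  ω_c = 33/106
ω_c/ω_s = 33/106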